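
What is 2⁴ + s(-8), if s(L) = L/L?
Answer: 17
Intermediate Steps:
s(L) = 1
2⁴ + s(-8) = 2⁴ + 1 = 16 + 1 = 17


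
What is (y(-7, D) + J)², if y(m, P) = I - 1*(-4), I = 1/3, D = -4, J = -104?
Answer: 89401/9 ≈ 9933.4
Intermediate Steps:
I = ⅓ ≈ 0.33333
y(m, P) = 13/3 (y(m, P) = ⅓ - 1*(-4) = ⅓ + 4 = 13/3)
(y(-7, D) + J)² = (13/3 - 104)² = (-299/3)² = 89401/9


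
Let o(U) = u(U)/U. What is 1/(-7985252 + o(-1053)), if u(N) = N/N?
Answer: -1053/8408470357 ≈ -1.2523e-7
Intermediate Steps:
u(N) = 1
o(U) = 1/U
1/(-7985252 + o(-1053)) = 1/(-7985252 + 1/(-1053)) = 1/(-7985252 - 1/1053) = 1/(-8408470357/1053) = -1053/8408470357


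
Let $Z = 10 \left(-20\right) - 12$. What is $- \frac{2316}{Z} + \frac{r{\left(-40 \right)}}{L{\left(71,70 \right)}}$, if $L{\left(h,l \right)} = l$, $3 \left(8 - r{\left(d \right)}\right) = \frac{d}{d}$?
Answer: $\frac{122809}{11130} \approx 11.034$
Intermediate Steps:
$r{\left(d \right)} = \frac{23}{3}$ ($r{\left(d \right)} = 8 - \frac{d \frac{1}{d}}{3} = 8 - \frac{1}{3} = \frac{23}{3}$)
$Z = -212$ ($Z = -200 - 12 = -212$)
$- \frac{2316}{Z} + \frac{r{\left(-40 \right)}}{L{\left(71,70 \right)}} = - \frac{2316}{-212} + \frac{23}{3 \cdot 70} = \left(-2316\right) \left(- \frac{1}{212}\right) + \frac{23}{3} \cdot \frac{1}{70} = \frac{579}{53} + \frac{23}{210} = \frac{122809}{11130}$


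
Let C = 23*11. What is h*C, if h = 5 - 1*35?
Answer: -7590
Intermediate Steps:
C = 253
h = -30 (h = 5 - 35 = -30)
h*C = -30*253 = -7590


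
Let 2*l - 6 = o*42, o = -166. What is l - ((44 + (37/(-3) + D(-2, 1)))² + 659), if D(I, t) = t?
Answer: -46882/9 ≈ -5209.1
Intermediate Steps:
l = -3483 (l = 3 + (-166*42)/2 = 3 + (½)*(-6972) = 3 - 3486 = -3483)
l - ((44 + (37/(-3) + D(-2, 1)))² + 659) = -3483 - ((44 + (37/(-3) + 1))² + 659) = -3483 - ((44 + (37*(-⅓) + 1))² + 659) = -3483 - ((44 + (-37/3 + 1))² + 659) = -3483 - ((44 - 34/3)² + 659) = -3483 - ((98/3)² + 659) = -3483 - (9604/9 + 659) = -3483 - 1*15535/9 = -3483 - 15535/9 = -46882/9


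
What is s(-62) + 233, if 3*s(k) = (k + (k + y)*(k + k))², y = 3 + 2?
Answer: 49084735/3 ≈ 1.6362e+7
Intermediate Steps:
y = 5
s(k) = (k + 2*k*(5 + k))²/3 (s(k) = (k + (k + 5)*(k + k))²/3 = (k + (5 + k)*(2*k))²/3 = (k + 2*k*(5 + k))²/3)
s(-62) + 233 = (⅓)*(-62)²*(11 + 2*(-62))² + 233 = (⅓)*3844*(11 - 124)² + 233 = (⅓)*3844*(-113)² + 233 = (⅓)*3844*12769 + 233 = 49084036/3 + 233 = 49084735/3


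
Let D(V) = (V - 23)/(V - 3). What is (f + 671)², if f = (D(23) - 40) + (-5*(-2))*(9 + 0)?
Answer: 519841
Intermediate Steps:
D(V) = (-23 + V)/(-3 + V)
f = 50 (f = ((-23 + 23)/(-3 + 23) - 40) + (-5*(-2))*(9 + 0) = (0/20 - 40) + 10*9 = ((1/20)*0 - 40) + 90 = (0 - 40) + 90 = -40 + 90 = 50)
(f + 671)² = (50 + 671)² = 721² = 519841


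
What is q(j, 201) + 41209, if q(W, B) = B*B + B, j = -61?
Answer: 81811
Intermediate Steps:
q(W, B) = B + B² (q(W, B) = B² + B = B + B²)
q(j, 201) + 41209 = 201*(1 + 201) + 41209 = 201*202 + 41209 = 40602 + 41209 = 81811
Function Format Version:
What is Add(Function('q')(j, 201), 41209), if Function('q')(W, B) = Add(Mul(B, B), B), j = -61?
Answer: 81811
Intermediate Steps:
Function('q')(W, B) = Add(B, Pow(B, 2)) (Function('q')(W, B) = Add(Pow(B, 2), B) = Add(B, Pow(B, 2)))
Add(Function('q')(j, 201), 41209) = Add(Mul(201, Add(1, 201)), 41209) = Add(Mul(201, 202), 41209) = Add(40602, 41209) = 81811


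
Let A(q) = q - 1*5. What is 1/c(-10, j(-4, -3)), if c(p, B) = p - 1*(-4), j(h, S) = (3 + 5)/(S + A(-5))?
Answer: -⅙ ≈ -0.16667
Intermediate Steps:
A(q) = -5 + q (A(q) = q - 5 = -5 + q)
j(h, S) = 8/(-10 + S) (j(h, S) = (3 + 5)/(S + (-5 - 5)) = 8/(S - 10) = 8/(-10 + S))
c(p, B) = 4 + p (c(p, B) = p + 4 = 4 + p)
1/c(-10, j(-4, -3)) = 1/(4 - 10) = 1/(-6) = -⅙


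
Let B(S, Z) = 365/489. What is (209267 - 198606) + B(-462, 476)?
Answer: 5213594/489 ≈ 10662.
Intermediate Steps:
B(S, Z) = 365/489 (B(S, Z) = 365*(1/489) = 365/489)
(209267 - 198606) + B(-462, 476) = (209267 - 198606) + 365/489 = 10661 + 365/489 = 5213594/489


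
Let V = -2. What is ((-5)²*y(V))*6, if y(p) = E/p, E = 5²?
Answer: -1875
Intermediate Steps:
E = 25
y(p) = 25/p
((-5)²*y(V))*6 = ((-5)²*(25/(-2)))*6 = (25*(25*(-½)))*6 = (25*(-25/2))*6 = -625/2*6 = -1875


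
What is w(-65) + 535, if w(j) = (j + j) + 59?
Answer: 464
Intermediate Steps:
w(j) = 59 + 2*j (w(j) = 2*j + 59 = 59 + 2*j)
w(-65) + 535 = (59 + 2*(-65)) + 535 = (59 - 130) + 535 = -71 + 535 = 464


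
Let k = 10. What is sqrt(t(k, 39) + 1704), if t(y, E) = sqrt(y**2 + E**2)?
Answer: sqrt(1704 + sqrt(1621)) ≈ 41.764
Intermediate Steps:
t(y, E) = sqrt(E**2 + y**2)
sqrt(t(k, 39) + 1704) = sqrt(sqrt(39**2 + 10**2) + 1704) = sqrt(sqrt(1521 + 100) + 1704) = sqrt(sqrt(1621) + 1704) = sqrt(1704 + sqrt(1621))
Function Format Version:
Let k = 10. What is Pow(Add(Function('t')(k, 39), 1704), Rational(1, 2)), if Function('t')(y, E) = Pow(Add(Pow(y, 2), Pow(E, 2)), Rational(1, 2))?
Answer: Pow(Add(1704, Pow(1621, Rational(1, 2))), Rational(1, 2)) ≈ 41.764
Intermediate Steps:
Function('t')(y, E) = Pow(Add(Pow(E, 2), Pow(y, 2)), Rational(1, 2))
Pow(Add(Function('t')(k, 39), 1704), Rational(1, 2)) = Pow(Add(Pow(Add(Pow(39, 2), Pow(10, 2)), Rational(1, 2)), 1704), Rational(1, 2)) = Pow(Add(Pow(Add(1521, 100), Rational(1, 2)), 1704), Rational(1, 2)) = Pow(Add(Pow(1621, Rational(1, 2)), 1704), Rational(1, 2)) = Pow(Add(1704, Pow(1621, Rational(1, 2))), Rational(1, 2))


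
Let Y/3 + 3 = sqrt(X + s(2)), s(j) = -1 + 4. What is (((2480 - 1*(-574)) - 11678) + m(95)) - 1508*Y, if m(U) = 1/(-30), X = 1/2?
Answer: 148439/30 - 2262*sqrt(14) ≈ -3515.7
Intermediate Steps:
s(j) = 3
X = 1/2 ≈ 0.50000
m(U) = -1/30
Y = -9 + 3*sqrt(14)/2 (Y = -9 + 3*sqrt(1/2 + 3) = -9 + 3*sqrt(7/2) = -9 + 3*(sqrt(14)/2) = -9 + 3*sqrt(14)/2 ≈ -3.3875)
(((2480 - 1*(-574)) - 11678) + m(95)) - 1508*Y = (((2480 - 1*(-574)) - 11678) - 1/30) - 1508*(-9 + 3*sqrt(14)/2) = (((2480 + 574) - 11678) - 1/30) + (13572 - 2262*sqrt(14)) = ((3054 - 11678) - 1/30) + (13572 - 2262*sqrt(14)) = (-8624 - 1/30) + (13572 - 2262*sqrt(14)) = -258721/30 + (13572 - 2262*sqrt(14)) = 148439/30 - 2262*sqrt(14)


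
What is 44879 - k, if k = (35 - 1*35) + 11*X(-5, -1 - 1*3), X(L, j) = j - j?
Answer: 44879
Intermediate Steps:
X(L, j) = 0
k = 0 (k = (35 - 1*35) + 11*0 = (35 - 35) + 0 = 0 + 0 = 0)
44879 - k = 44879 - 1*0 = 44879 + 0 = 44879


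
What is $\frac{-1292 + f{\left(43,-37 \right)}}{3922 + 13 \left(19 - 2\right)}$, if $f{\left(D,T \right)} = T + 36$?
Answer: $- \frac{431}{1381} \approx -0.31209$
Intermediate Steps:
$f{\left(D,T \right)} = 36 + T$
$\frac{-1292 + f{\left(43,-37 \right)}}{3922 + 13 \left(19 - 2\right)} = \frac{-1292 + \left(36 - 37\right)}{3922 + 13 \left(19 - 2\right)} = \frac{-1292 - 1}{3922 + 13 \cdot 17} = - \frac{1293}{3922 + 221} = - \frac{1293}{4143} = \left(-1293\right) \frac{1}{4143} = - \frac{431}{1381}$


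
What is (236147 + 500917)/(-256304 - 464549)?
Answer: -25416/24857 ≈ -1.0225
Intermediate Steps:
(236147 + 500917)/(-256304 - 464549) = 737064/(-720853) = 737064*(-1/720853) = -25416/24857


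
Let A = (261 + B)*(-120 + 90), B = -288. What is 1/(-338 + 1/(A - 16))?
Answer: -794/268371 ≈ -0.0029586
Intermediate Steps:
A = 810 (A = (261 - 288)*(-120 + 90) = -27*(-30) = 810)
1/(-338 + 1/(A - 16)) = 1/(-338 + 1/(810 - 16)) = 1/(-338 + 1/794) = 1/(-268371/794) = -794/268371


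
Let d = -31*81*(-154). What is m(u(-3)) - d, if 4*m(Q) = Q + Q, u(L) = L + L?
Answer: -386697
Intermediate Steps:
u(L) = 2*L
m(Q) = Q/2 (m(Q) = (Q + Q)/4 = (2*Q)/4 = Q/2)
d = 386694 (d = -2511*(-154) = 386694)
m(u(-3)) - d = (2*(-3))/2 - 1*386694 = (1/2)*(-6) - 386694 = -3 - 386694 = -386697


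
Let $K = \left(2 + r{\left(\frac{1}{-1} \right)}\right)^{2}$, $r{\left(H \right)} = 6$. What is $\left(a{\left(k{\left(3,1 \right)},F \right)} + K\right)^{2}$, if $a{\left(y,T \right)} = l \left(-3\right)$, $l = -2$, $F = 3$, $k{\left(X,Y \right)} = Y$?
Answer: $4900$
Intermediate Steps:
$a{\left(y,T \right)} = 6$ ($a{\left(y,T \right)} = \left(-2\right) \left(-3\right) = 6$)
$K = 64$ ($K = \left(2 + 6\right)^{2} = 8^{2} = 64$)
$\left(a{\left(k{\left(3,1 \right)},F \right)} + K\right)^{2} = \left(6 + 64\right)^{2} = 70^{2} = 4900$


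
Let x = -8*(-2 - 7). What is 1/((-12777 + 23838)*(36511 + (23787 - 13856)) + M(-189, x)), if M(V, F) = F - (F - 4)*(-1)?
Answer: 1/513695102 ≈ 1.9467e-9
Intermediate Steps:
x = 72 (x = -8*(-9) = 72)
M(V, F) = -4 + 2*F (M(V, F) = F - (-4 + F)*(-1) = F - (4 - F) = F + (-4 + F) = -4 + 2*F)
1/((-12777 + 23838)*(36511 + (23787 - 13856)) + M(-189, x)) = 1/((-12777 + 23838)*(36511 + (23787 - 13856)) + (-4 + 2*72)) = 1/(11061*(36511 + 9931) + (-4 + 144)) = 1/(11061*46442 + 140) = 1/(513694962 + 140) = 1/513695102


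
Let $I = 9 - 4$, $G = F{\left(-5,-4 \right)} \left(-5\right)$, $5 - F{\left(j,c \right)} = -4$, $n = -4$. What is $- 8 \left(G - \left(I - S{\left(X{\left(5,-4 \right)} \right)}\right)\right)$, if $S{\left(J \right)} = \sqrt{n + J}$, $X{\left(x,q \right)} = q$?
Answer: $400 - 16 i \sqrt{2} \approx 400.0 - 22.627 i$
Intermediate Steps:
$F{\left(j,c \right)} = 9$ ($F{\left(j,c \right)} = 5 - -4 = 5 + 4 = 9$)
$S{\left(J \right)} = \sqrt{-4 + J}$
$G = -45$ ($G = 9 \left(-5\right) = -45$)
$I = 5$ ($I = 9 - 4 = 5$)
$- 8 \left(G - \left(I - S{\left(X{\left(5,-4 \right)} \right)}\right)\right) = - 8 \left(-45 + \left(\sqrt{-4 - 4} - 5\right)\right) = - 8 \left(-45 - \left(5 - \sqrt{-8}\right)\right) = - 8 \left(-45 - \left(5 - 2 i \sqrt{2}\right)\right) = - 8 \left(-50 + 2 i \sqrt{2}\right) = 400 - 16 i \sqrt{2}$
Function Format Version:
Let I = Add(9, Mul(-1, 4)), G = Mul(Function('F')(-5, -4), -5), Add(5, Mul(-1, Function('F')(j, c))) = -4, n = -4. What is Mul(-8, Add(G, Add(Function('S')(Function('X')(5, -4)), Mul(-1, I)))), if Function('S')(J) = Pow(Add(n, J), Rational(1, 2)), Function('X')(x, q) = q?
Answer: Add(400, Mul(-16, I, Pow(2, Rational(1, 2)))) ≈ Add(400.00, Mul(-22.627, I))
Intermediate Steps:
Function('F')(j, c) = 9 (Function('F')(j, c) = Add(5, Mul(-1, -4)) = Add(5, 4) = 9)
Function('S')(J) = Pow(Add(-4, J), Rational(1, 2))
G = -45 (G = Mul(9, -5) = -45)
I = 5 (I = Add(9, -4) = 5)
Mul(-8, Add(G, Add(Function('S')(Function('X')(5, -4)), Mul(-1, I)))) = Mul(-8, Add(-45, Add(Pow(Add(-4, -4), Rational(1, 2)), Mul(-1, 5)))) = Mul(-8, Add(-45, Add(Pow(-8, Rational(1, 2)), -5))) = Mul(-8, Add(-45, Add(Mul(2, I, Pow(2, Rational(1, 2))), -5))) = Mul(-8, Add(-45, Add(-5, Mul(2, I, Pow(2, Rational(1, 2)))))) = Mul(-8, Add(-50, Mul(2, I, Pow(2, Rational(1, 2))))) = Add(400, Mul(-16, I, Pow(2, Rational(1, 2))))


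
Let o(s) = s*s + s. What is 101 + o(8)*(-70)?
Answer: -4939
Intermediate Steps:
o(s) = s + s**2 (o(s) = s**2 + s = s + s**2)
101 + o(8)*(-70) = 101 + (8*(1 + 8))*(-70) = 101 + (8*9)*(-70) = 101 + 72*(-70) = 101 - 5040 = -4939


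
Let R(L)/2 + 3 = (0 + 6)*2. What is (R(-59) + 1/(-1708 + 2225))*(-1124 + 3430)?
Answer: 21461942/517 ≈ 41512.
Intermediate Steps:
R(L) = 18 (R(L) = -6 + 2*((0 + 6)*2) = -6 + 2*(6*2) = -6 + 2*12 = -6 + 24 = 18)
(R(-59) + 1/(-1708 + 2225))*(-1124 + 3430) = (18 + 1/(-1708 + 2225))*(-1124 + 3430) = (18 + 1/517)*2306 = (9307/517)*2306 = 21461942/517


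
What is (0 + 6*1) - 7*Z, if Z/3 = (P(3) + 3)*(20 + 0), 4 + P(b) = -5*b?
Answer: 6726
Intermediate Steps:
P(b) = -4 - 5*b
Z = -960 (Z = 3*(((-4 - 5*3) + 3)*(20 + 0)) = 3*(((-4 - 15) + 3)*20) = 3*((-19 + 3)*20) = 3*(-16*20) = 3*(-320) = -960)
(0 + 6*1) - 7*Z = (0 + 6*1) - 7*(-960) = (0 + 6) + 6720 = 6 + 6720 = 6726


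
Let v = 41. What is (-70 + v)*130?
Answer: -3770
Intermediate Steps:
(-70 + v)*130 = (-70 + 41)*130 = -29*130 = -3770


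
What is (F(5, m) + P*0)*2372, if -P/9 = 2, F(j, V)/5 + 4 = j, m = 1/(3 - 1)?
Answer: 11860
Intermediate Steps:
m = ½ (m = 1/2 = ½ ≈ 0.50000)
F(j, V) = -20 + 5*j
P = -18 (P = -9*2 = -18)
(F(5, m) + P*0)*2372 = ((-20 + 5*5) - 18*0)*2372 = ((-20 + 25) + 0)*2372 = (5 + 0)*2372 = 5*2372 = 11860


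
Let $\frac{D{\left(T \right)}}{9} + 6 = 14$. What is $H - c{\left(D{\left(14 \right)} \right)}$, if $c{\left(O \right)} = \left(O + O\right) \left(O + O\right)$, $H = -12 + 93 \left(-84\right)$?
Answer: $-28560$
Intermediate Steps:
$H = -7824$ ($H = -12 - 7812 = -7824$)
$D{\left(T \right)} = 72$ ($D{\left(T \right)} = -54 + 9 \cdot 14 = -54 + 126 = 72$)
$c{\left(O \right)} = 4 O^{2}$ ($c{\left(O \right)} = 2 O 2 O = 4 O^{2}$)
$H - c{\left(D{\left(14 \right)} \right)} = -7824 - 4 \cdot 72^{2} = -7824 - 4 \cdot 5184 = -7824 - 20736 = -28560$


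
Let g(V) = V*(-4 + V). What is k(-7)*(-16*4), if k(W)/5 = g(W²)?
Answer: -705600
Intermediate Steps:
k(W) = 5*W²*(-4 + W²) (k(W) = 5*(W²*(-4 + W²)) = 5*W²*(-4 + W²))
k(-7)*(-16*4) = (5*(-7)²*(-4 + (-7)²))*(-16*4) = (5*49*(-4 + 49))*(-64) = (5*49*45)*(-64) = 11025*(-64) = -705600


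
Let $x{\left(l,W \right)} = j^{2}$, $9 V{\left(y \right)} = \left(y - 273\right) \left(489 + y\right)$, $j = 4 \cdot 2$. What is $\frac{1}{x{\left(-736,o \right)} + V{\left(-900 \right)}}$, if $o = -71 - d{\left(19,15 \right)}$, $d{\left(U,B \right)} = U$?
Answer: $\frac{1}{53631} \approx 1.8646 \cdot 10^{-5}$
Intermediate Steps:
$j = 8$
$o = -90$ ($o = -71 - 19 = -90$)
$V{\left(y \right)} = \frac{\left(-273 + y\right) \left(489 + y\right)}{9}$ ($V{\left(y \right)} = \frac{\left(y - 273\right) \left(489 + y\right)}{9} = \frac{\left(-273 + y\right) \left(489 + y\right)}{9}$)
$x{\left(l,W \right)} = 64$ ($x{\left(l,W \right)} = 8^{2} = 64$)
$\frac{1}{x{\left(-736,o \right)} + V{\left(-900 \right)}} = \frac{1}{64 + \left(-14833 + 24 \left(-900\right) + \frac{\left(-900\right)^{2}}{9}\right)} = \frac{1}{64 - -53567} = \frac{1}{64 + 53567} = \frac{1}{53631}$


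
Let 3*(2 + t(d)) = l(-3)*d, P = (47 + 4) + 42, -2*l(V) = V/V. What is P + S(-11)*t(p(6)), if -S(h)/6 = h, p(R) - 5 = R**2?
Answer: -490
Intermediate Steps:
p(R) = 5 + R**2
S(h) = -6*h
l(V) = -1/2 (l(V) = -V/(2*V) = -1/2*1 = -1/2)
P = 93 (P = 51 + 42 = 93)
t(d) = -2 - d/6 (t(d) = -2 + (-d/2)/3 = -2 - d/6)
P + S(-11)*t(p(6)) = 93 + (-6*(-11))*(-2 - (5 + 6**2)/6) = 93 + 66*(-2 - (5 + 36)/6) = 93 + 66*(-2 - 1/6*41) = 93 + 66*(-2 - 41/6) = 93 + 66*(-53/6) = 93 - 583 = -490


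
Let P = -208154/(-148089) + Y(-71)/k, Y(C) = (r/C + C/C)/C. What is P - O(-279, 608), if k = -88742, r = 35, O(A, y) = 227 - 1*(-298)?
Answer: -17343378687826879/33123690232779 ≈ -523.59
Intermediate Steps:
O(A, y) = 525 (O(A, y) = 227 + 298 = 525)
Y(C) = (1 + 35/C)/C (Y(C) = (35/C + C/C)/C = (35/C + 1)/C = (1 + 35/C)/C)
P = 46558684382096/33123690232779 (P = -208154/(-148089) + ((35 - 71)/(-71)²)/(-88742) = -208154*(-1/148089) + ((1/5041)*(-36))*(-1/88742) = 208154/148089 - 36/5041*(-1/88742) = 208154/148089 + 18/223674211 = 46558684382096/33123690232779 ≈ 1.4056)
P - O(-279, 608) = 46558684382096/33123690232779 - 1*525 = 46558684382096/33123690232779 - 525 = -17343378687826879/33123690232779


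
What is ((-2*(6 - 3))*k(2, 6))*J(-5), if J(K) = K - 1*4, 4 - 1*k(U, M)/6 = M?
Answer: -648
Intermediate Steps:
k(U, M) = 24 - 6*M
J(K) = -4 + K (J(K) = K - 4 = -4 + K)
((-2*(6 - 3))*k(2, 6))*J(-5) = ((-2*(6 - 3))*(24 - 6*6))*(-4 - 5) = ((-2*3)*(24 - 36))*(-9) = -6*(-12)*(-9) = 72*(-9) = -648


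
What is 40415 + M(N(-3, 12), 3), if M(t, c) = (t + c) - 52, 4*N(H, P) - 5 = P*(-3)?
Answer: 161433/4 ≈ 40358.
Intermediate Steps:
N(H, P) = 5/4 - 3*P/4 (N(H, P) = 5/4 + (P*(-3))/4 = 5/4 + (-3*P)/4 = 5/4 - 3*P/4)
M(t, c) = -52 + c + t (M(t, c) = (c + t) - 52 = -52 + c + t)
40415 + M(N(-3, 12), 3) = 40415 + (-52 + 3 + (5/4 - ¾*12)) = 40415 + (-52 + 3 + (5/4 - 9)) = 40415 + (-52 + 3 - 31/4) = 40415 - 227/4 = 161433/4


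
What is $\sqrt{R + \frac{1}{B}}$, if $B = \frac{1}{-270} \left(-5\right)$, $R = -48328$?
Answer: $i \sqrt{48274} \approx 219.71 i$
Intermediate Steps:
$B = \frac{1}{54}$ ($B = \left(- \frac{1}{270}\right) \left(-5\right) = \frac{1}{54} \approx 0.018519$)
$\sqrt{R + \frac{1}{B}} = \sqrt{-48328 + \frac{1}{\frac{1}{54}}} = \sqrt{-48328 + 54} = \sqrt{-48274} = i \sqrt{48274}$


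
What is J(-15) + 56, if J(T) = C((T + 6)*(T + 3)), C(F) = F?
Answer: 164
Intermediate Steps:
J(T) = (3 + T)*(6 + T) (J(T) = (T + 6)*(T + 3) = (6 + T)*(3 + T) = (3 + T)*(6 + T))
J(-15) + 56 = (18 + (-15)² + 9*(-15)) + 56 = (18 + 225 - 135) + 56 = 108 + 56 = 164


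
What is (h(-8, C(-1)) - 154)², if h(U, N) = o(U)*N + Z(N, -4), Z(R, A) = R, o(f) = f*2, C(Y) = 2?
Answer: 33856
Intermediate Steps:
o(f) = 2*f
h(U, N) = N + 2*N*U (h(U, N) = (2*U)*N + N = 2*N*U + N = N + 2*N*U)
(h(-8, C(-1)) - 154)² = (2*(1 + 2*(-8)) - 154)² = (2*(1 - 16) - 154)² = (2*(-15) - 154)² = (-30 - 154)² = (-184)² = 33856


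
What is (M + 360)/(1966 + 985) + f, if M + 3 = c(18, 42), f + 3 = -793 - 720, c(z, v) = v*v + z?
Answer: -4471577/2951 ≈ -1515.3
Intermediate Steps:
c(z, v) = z + v**2 (c(z, v) = v**2 + z = z + v**2)
f = -1516 (f = -3 + (-793 - 720) = -3 - 1513 = -1516)
M = 1779 (M = -3 + (18 + 42**2) = -3 + (18 + 1764) = -3 + 1782 = 1779)
(M + 360)/(1966 + 985) + f = (1779 + 360)/(1966 + 985) - 1516 = 2139/2951 - 1516 = -4471577/2951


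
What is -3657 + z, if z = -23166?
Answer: -26823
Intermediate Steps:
-3657 + z = -3657 - 23166 = -26823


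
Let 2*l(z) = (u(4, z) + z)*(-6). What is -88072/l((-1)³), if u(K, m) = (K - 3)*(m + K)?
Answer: 44036/3 ≈ 14679.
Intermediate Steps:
u(K, m) = (-3 + K)*(K + m)
l(z) = -12 - 6*z (l(z) = (((4² - 3*4 - 3*z + 4*z) + z)*(-6))/2 = (((16 - 12 - 3*z + 4*z) + z)*(-6))/2 = (((4 + z) + z)*(-6))/2 = ((4 + 2*z)*(-6))/2 = (-24 - 12*z)/2 = -12 - 6*z)
-88072/l((-1)³) = -88072/(-12 - 6*(-1)³) = -88072/(-12 - 6*(-1)) = -88072/(-12 + 6) = -88072/(-6) = -88072*(-⅙) = 44036/3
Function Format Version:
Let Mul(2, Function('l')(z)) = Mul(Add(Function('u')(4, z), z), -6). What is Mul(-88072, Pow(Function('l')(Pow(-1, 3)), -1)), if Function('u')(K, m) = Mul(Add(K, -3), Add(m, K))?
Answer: Rational(44036, 3) ≈ 14679.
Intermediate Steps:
Function('u')(K, m) = Mul(Add(-3, K), Add(K, m))
Function('l')(z) = Add(-12, Mul(-6, z)) (Function('l')(z) = Mul(Rational(1, 2), Mul(Add(Add(Pow(4, 2), Mul(-3, 4), Mul(-3, z), Mul(4, z)), z), -6)) = Mul(Rational(1, 2), Mul(Add(Add(16, -12, Mul(-3, z), Mul(4, z)), z), -6)) = Mul(Rational(1, 2), Mul(Add(Add(4, z), z), -6)) = Mul(Rational(1, 2), Mul(Add(4, Mul(2, z)), -6)) = Mul(Rational(1, 2), Add(-24, Mul(-12, z))) = Add(-12, Mul(-6, z)))
Mul(-88072, Pow(Function('l')(Pow(-1, 3)), -1)) = Mul(-88072, Pow(Add(-12, Mul(-6, Pow(-1, 3))), -1)) = Mul(-88072, Pow(Add(-12, Mul(-6, -1)), -1)) = Mul(-88072, Pow(Add(-12, 6), -1)) = Mul(-88072, Pow(-6, -1)) = Mul(-88072, Rational(-1, 6)) = Rational(44036, 3)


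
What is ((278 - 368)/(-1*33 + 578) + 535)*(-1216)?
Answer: -70889152/109 ≈ -6.5036e+5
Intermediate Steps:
((278 - 368)/(-1*33 + 578) + 535)*(-1216) = (-90/(-33 + 578) + 535)*(-1216) = (-90/545 + 535)*(-1216) = (-90*1/545 + 535)*(-1216) = (-18/109 + 535)*(-1216) = (58297/109)*(-1216) = -70889152/109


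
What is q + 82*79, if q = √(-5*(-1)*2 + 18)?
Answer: 6478 + 2*√7 ≈ 6483.3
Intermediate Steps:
q = 2*√7 (q = √(5*2 + 18) = √(10 + 18) = √28 = 2*√7 ≈ 5.2915)
q + 82*79 = 2*√7 + 82*79 = 2*√7 + 6478 = 6478 + 2*√7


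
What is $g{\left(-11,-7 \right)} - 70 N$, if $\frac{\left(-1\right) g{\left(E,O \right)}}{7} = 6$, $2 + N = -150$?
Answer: $10598$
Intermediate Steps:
$N = -152$ ($N = -2 - 150 = -152$)
$g{\left(E,O \right)} = -42$ ($g{\left(E,O \right)} = \left(-7\right) 6 = -42$)
$g{\left(-11,-7 \right)} - 70 N = -42 - -10640 = -42 + 10640 = 10598$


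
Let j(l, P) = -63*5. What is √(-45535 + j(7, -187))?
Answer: 5*I*√1834 ≈ 214.13*I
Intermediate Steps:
j(l, P) = -315
√(-45535 + j(7, -187)) = √(-45535 - 315) = √(-45850) = 5*I*√1834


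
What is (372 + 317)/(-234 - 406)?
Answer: -689/640 ≈ -1.0766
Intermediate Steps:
(372 + 317)/(-234 - 406) = 689/(-640) = 689*(-1/640) = -689/640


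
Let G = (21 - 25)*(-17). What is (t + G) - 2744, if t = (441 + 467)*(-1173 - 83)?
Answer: -1143124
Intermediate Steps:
G = 68 (G = -4*(-17) = 68)
t = -1140448 (t = 908*(-1256) = -1140448)
(t + G) - 2744 = (-1140448 + 68) - 2744 = -1140380 - 2744 = -1143124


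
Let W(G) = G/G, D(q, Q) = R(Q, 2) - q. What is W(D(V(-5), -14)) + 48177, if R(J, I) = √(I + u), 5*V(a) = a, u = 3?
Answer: 48178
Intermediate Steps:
V(a) = a/5
R(J, I) = √(3 + I) (R(J, I) = √(I + 3) = √(3 + I))
D(q, Q) = √5 - q (D(q, Q) = √(3 + 2) - q = √5 - q)
W(G) = 1
W(D(V(-5), -14)) + 48177 = 1 + 48177 = 48178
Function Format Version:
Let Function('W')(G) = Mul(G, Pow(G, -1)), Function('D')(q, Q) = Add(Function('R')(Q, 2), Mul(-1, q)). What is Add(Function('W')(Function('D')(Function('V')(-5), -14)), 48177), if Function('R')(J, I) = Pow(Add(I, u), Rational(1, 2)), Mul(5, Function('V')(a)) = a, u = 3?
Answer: 48178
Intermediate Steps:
Function('V')(a) = Mul(Rational(1, 5), a)
Function('R')(J, I) = Pow(Add(3, I), Rational(1, 2)) (Function('R')(J, I) = Pow(Add(I, 3), Rational(1, 2)) = Pow(Add(3, I), Rational(1, 2)))
Function('D')(q, Q) = Add(Pow(5, Rational(1, 2)), Mul(-1, q)) (Function('D')(q, Q) = Add(Pow(Add(3, 2), Rational(1, 2)), Mul(-1, q)) = Add(Pow(5, Rational(1, 2)), Mul(-1, q)))
Function('W')(G) = 1
Add(Function('W')(Function('D')(Function('V')(-5), -14)), 48177) = Add(1, 48177) = 48178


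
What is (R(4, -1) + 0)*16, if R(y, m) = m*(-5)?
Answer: 80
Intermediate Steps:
R(y, m) = -5*m
(R(4, -1) + 0)*16 = (-5*(-1) + 0)*16 = (5 + 0)*16 = 5*16 = 80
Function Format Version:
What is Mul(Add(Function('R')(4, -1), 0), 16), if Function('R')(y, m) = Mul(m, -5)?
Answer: 80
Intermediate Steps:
Function('R')(y, m) = Mul(-5, m)
Mul(Add(Function('R')(4, -1), 0), 16) = Mul(Add(Mul(-5, -1), 0), 16) = Mul(Add(5, 0), 16) = Mul(5, 16) = 80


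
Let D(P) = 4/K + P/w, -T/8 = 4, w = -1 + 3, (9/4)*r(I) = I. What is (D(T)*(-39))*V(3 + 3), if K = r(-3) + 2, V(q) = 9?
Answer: 3510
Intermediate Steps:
r(I) = 4*I/9
w = 2
T = -32 (T = -8*4 = -32)
K = 2/3 (K = (4/9)*(-3) + 2 = -4/3 + 2 = 2/3 ≈ 0.66667)
D(P) = 6 + P/2 (D(P) = 4/(2/3) + P/2 = 4*(3/2) + P*(1/2) = 6 + P/2)
(D(T)*(-39))*V(3 + 3) = ((6 + (1/2)*(-32))*(-39))*9 = ((6 - 16)*(-39))*9 = -10*(-39)*9 = 390*9 = 3510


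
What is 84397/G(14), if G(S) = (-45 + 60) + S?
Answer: 84397/29 ≈ 2910.2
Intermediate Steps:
G(S) = 15 + S
84397/G(14) = 84397/(15 + 14) = 84397/29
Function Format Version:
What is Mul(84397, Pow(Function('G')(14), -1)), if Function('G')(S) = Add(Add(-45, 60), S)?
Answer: Rational(84397, 29) ≈ 2910.2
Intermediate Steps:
Function('G')(S) = Add(15, S)
Mul(84397, Pow(Function('G')(14), -1)) = Mul(84397, Pow(Add(15, 14), -1)) = Mul(84397, Pow(29, -1)) = Mul(84397, Rational(1, 29)) = Rational(84397, 29)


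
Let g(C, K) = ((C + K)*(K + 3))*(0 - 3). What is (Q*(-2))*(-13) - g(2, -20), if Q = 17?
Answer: 1360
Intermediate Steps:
g(C, K) = -3*(3 + K)*(C + K) (g(C, K) = ((C + K)*(3 + K))*(-3) = ((3 + K)*(C + K))*(-3) = -3*(3 + K)*(C + K))
(Q*(-2))*(-13) - g(2, -20) = (17*(-2))*(-13) - (-9*2 - 9*(-20) - 3*(-20)**2 - 3*2*(-20)) = -34*(-13) - (-18 + 180 - 3*400 + 120) = 442 - (-18 + 180 - 1200 + 120) = 442 - 1*(-918) = 442 + 918 = 1360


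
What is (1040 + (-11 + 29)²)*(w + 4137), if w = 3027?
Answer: 9771696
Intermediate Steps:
(1040 + (-11 + 29)²)*(w + 4137) = (1040 + (-11 + 29)²)*(3027 + 4137) = (1040 + 18²)*7164 = (1040 + 324)*7164 = 1364*7164 = 9771696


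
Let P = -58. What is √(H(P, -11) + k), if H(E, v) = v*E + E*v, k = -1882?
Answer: I*√606 ≈ 24.617*I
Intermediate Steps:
H(E, v) = 2*E*v (H(E, v) = E*v + E*v = 2*E*v)
√(H(P, -11) + k) = √(2*(-58)*(-11) - 1882) = √(1276 - 1882) = √(-606) = I*√606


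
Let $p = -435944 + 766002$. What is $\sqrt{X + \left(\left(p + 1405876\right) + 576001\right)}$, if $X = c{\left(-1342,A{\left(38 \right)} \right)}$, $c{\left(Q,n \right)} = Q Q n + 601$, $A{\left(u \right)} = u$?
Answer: $4 \sqrt{4421823} \approx 8411.3$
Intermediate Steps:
$p = 330058$
$c{\left(Q,n \right)} = 601 + n Q^{2}$ ($c{\left(Q,n \right)} = Q^{2} n + 601 = n Q^{2} + 601 = 601 + n Q^{2}$)
$X = 68437233$ ($X = 601 + 38 \left(-1342\right)^{2} = 601 + 38 \cdot 1800964 = 601 + 68436632 = 68437233$)
$\sqrt{X + \left(\left(p + 1405876\right) + 576001\right)} = \sqrt{68437233 + \left(\left(330058 + 1405876\right) + 576001\right)} = \sqrt{68437233 + \left(1735934 + 576001\right)} = \sqrt{68437233 + 2311935} = \sqrt{70749168} = 4 \sqrt{4421823}$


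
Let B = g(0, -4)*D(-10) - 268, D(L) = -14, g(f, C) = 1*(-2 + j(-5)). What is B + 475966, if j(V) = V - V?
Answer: 475726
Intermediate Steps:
j(V) = 0
g(f, C) = -2 (g(f, C) = 1*(-2 + 0) = 1*(-2) = -2)
B = -240 (B = -2*(-14) - 268 = 28 - 268 = -240)
B + 475966 = -240 + 475966 = 475726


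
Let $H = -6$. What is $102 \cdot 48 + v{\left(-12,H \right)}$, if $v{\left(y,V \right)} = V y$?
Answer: $4968$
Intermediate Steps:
$102 \cdot 48 + v{\left(-12,H \right)} = 102 \cdot 48 - -72 = 4896 + 72 = 4968$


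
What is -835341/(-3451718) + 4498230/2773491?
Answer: 5947810734857/3191102935846 ≈ 1.8639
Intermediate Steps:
-835341/(-3451718) + 4498230/2773491 = -835341*(-1/3451718) + 4498230*(1/2773491) = 835341/3451718 + 1499410/924497 = 5947810734857/3191102935846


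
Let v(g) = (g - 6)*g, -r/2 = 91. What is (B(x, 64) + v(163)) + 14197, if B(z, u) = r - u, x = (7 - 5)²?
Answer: 39542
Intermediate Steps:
r = -182 (r = -2*91 = -182)
v(g) = g*(-6 + g) (v(g) = (-6 + g)*g = g*(-6 + g))
x = 4 (x = 2² = 4)
B(z, u) = -182 - u
(B(x, 64) + v(163)) + 14197 = ((-182 - 1*64) + 163*(-6 + 163)) + 14197 = ((-182 - 64) + 163*157) + 14197 = (-246 + 25591) + 14197 = 25345 + 14197 = 39542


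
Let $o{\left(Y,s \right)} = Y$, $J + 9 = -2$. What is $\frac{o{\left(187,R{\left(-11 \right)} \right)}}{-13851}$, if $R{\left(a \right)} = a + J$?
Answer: $- \frac{187}{13851} \approx -0.013501$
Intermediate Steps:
$J = -11$ ($J = -9 - 2 = -11$)
$R{\left(a \right)} = -11 + a$ ($R{\left(a \right)} = a - 11 = -11 + a$)
$\frac{o{\left(187,R{\left(-11 \right)} \right)}}{-13851} = \frac{187}{-13851} = 187 \left(- \frac{1}{13851}\right) = - \frac{187}{13851}$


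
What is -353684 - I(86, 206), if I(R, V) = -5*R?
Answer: -353254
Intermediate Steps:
-353684 - I(86, 206) = -353684 - (-5)*86 = -353684 - 1*(-430) = -353684 + 430 = -353254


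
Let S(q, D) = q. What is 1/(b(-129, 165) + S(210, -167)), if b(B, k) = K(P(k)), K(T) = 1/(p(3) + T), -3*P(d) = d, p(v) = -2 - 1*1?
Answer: 58/12179 ≈ 0.0047623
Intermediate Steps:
p(v) = -3 (p(v) = -2 - 1 = -3)
P(d) = -d/3
K(T) = 1/(-3 + T)
b(B, k) = 1/(-3 - k/3)
1/(b(-129, 165) + S(210, -167)) = 1/(-3/(9 + 165) + 210) = 1/(-3/174 + 210) = 1/(-3*1/174 + 210) = 1/(-1/58 + 210) = 1/(12179/58) = 58/12179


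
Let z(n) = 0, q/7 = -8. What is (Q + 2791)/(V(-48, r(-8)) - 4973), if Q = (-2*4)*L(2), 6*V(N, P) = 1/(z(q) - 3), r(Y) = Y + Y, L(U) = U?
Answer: -9990/17903 ≈ -0.55801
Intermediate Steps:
q = -56 (q = 7*(-8) = -56)
r(Y) = 2*Y
V(N, P) = -1/18 (V(N, P) = 1/(6*(0 - 3)) = (⅙)/(-3) = (⅙)*(-⅓) = -1/18)
Q = -16 (Q = -2*4*2 = -8*2 = -16)
(Q + 2791)/(V(-48, r(-8)) - 4973) = (-16 + 2791)/(-1/18 - 4973) = 2775/(-89515/18) = 2775*(-18/89515) = -9990/17903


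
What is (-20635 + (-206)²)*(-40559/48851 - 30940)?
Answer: -32952004368699/48851 ≈ -6.7454e+8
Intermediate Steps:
(-20635 + (-206)²)*(-40559/48851 - 30940) = (-20635 + 42436)*(-40559*1/48851 - 30940) = 21801*(-40559/48851 - 30940) = 21801*(-1511490499/48851) = -32952004368699/48851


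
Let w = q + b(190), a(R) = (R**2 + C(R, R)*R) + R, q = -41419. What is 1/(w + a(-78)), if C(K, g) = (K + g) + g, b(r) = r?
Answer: -1/16971 ≈ -5.8924e-5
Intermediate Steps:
C(K, g) = K + 2*g
a(R) = R + 4*R**2 (a(R) = (R**2 + (R + 2*R)*R) + R = (R**2 + (3*R)*R) + R = (R**2 + 3*R**2) + R = 4*R**2 + R = R + 4*R**2)
w = -41229 (w = -41419 + 190 = -41229)
1/(w + a(-78)) = 1/(-41229 - 78*(1 + 4*(-78))) = 1/(-41229 - 78*(1 - 312)) = 1/(-41229 - 78*(-311)) = 1/(-41229 + 24258) = 1/(-16971) = -1/16971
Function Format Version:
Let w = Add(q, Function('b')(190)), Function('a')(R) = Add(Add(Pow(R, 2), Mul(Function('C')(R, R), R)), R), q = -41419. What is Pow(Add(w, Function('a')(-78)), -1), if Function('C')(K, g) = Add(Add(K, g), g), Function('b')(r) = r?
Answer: Rational(-1, 16971) ≈ -5.8924e-5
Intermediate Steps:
Function('C')(K, g) = Add(K, Mul(2, g))
Function('a')(R) = Add(R, Mul(4, Pow(R, 2))) (Function('a')(R) = Add(Add(Pow(R, 2), Mul(Add(R, Mul(2, R)), R)), R) = Add(Add(Pow(R, 2), Mul(Mul(3, R), R)), R) = Add(Add(Pow(R, 2), Mul(3, Pow(R, 2))), R) = Add(Mul(4, Pow(R, 2)), R) = Add(R, Mul(4, Pow(R, 2))))
w = -41229 (w = Add(-41419, 190) = -41229)
Pow(Add(w, Function('a')(-78)), -1) = Pow(Add(-41229, Mul(-78, Add(1, Mul(4, -78)))), -1) = Pow(Add(-41229, Mul(-78, Add(1, -312))), -1) = Pow(Add(-41229, Mul(-78, -311)), -1) = Pow(Add(-41229, 24258), -1) = Pow(-16971, -1) = Rational(-1, 16971)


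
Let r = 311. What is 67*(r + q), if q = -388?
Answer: -5159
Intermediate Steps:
67*(r + q) = 67*(311 - 388) = 67*(-77) = -5159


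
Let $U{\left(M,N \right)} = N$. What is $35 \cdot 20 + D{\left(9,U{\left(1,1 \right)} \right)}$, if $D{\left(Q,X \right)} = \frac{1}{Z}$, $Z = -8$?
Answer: $\frac{5599}{8} \approx 699.88$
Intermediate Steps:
$D{\left(Q,X \right)} = - \frac{1}{8}$ ($D{\left(Q,X \right)} = \frac{1}{-8} = - \frac{1}{8}$)
$35 \cdot 20 + D{\left(9,U{\left(1,1 \right)} \right)} = 35 \cdot 20 - \frac{1}{8} = 700 - \frac{1}{8} = \frac{5599}{8}$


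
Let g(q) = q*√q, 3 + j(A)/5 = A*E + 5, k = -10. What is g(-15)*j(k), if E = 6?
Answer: 4350*I*√15 ≈ 16847.0*I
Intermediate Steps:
j(A) = 10 + 30*A (j(A) = -15 + 5*(A*6 + 5) = -15 + 5*(6*A + 5) = -15 + 5*(5 + 6*A) = -15 + (25 + 30*A) = 10 + 30*A)
g(q) = q^(3/2)
g(-15)*j(k) = (-15)^(3/2)*(10 + 30*(-10)) = (-15*I*√15)*(10 - 300) = -15*I*√15*(-290) = 4350*I*√15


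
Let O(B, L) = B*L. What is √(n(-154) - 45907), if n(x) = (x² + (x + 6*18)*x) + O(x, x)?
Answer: √8609 ≈ 92.785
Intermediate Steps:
n(x) = 2*x² + x*(108 + x) (n(x) = (x² + (x + 6*18)*x) + x*x = (x² + (x + 108)*x) + x² = (x² + (108 + x)*x) + x² = (x² + x*(108 + x)) + x² = 2*x² + x*(108 + x))
√(n(-154) - 45907) = √(3*(-154)*(36 - 154) - 45907) = √(3*(-154)*(-118) - 45907) = √(54516 - 45907) = √8609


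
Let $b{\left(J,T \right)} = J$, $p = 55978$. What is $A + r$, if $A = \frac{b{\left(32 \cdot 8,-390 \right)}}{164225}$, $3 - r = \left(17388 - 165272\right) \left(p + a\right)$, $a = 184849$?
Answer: $\frac{5848784705160231}{164225} \approx 3.5614 \cdot 10^{10}$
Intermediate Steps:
$r = 35614460071$ ($r = 3 - \left(17388 - 165272\right) \left(55978 + 184849\right) = 3 - \left(-147884\right) 240827 = 3 - -35614460068 = 3 + 35614460068 = 35614460071$)
$A = \frac{256}{164225}$ ($A = \frac{32 \cdot 8}{164225} = 256 \cdot \frac{1}{164225} = \frac{256}{164225} \approx 0.0015588$)
$A + r = \frac{256}{164225} + 35614460071 = \frac{5848784705160231}{164225}$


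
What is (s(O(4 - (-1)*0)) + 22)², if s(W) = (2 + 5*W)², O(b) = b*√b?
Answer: 3189796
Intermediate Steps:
O(b) = b^(3/2)
(s(O(4 - (-1)*0)) + 22)² = ((2 + 5*(4 - (-1)*0)^(3/2))² + 22)² = ((2 + 5*(4 - 1*0)^(3/2))² + 22)² = ((2 + 5*(4 + 0)^(3/2))² + 22)² = ((2 + 5*4^(3/2))² + 22)² = ((2 + 5*8)² + 22)² = ((2 + 40)² + 22)² = (42² + 22)² = (1764 + 22)² = 1786² = 3189796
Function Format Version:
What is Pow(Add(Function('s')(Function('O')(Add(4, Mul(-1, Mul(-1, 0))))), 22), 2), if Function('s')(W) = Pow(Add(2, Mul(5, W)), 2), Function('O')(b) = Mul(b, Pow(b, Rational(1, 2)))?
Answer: 3189796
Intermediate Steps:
Function('O')(b) = Pow(b, Rational(3, 2))
Pow(Add(Function('s')(Function('O')(Add(4, Mul(-1, Mul(-1, 0))))), 22), 2) = Pow(Add(Pow(Add(2, Mul(5, Pow(Add(4, Mul(-1, Mul(-1, 0))), Rational(3, 2)))), 2), 22), 2) = Pow(Add(Pow(Add(2, Mul(5, Pow(Add(4, Mul(-1, 0)), Rational(3, 2)))), 2), 22), 2) = Pow(Add(Pow(Add(2, Mul(5, Pow(Add(4, 0), Rational(3, 2)))), 2), 22), 2) = Pow(Add(Pow(Add(2, Mul(5, Pow(4, Rational(3, 2)))), 2), 22), 2) = Pow(Add(Pow(Add(2, Mul(5, 8)), 2), 22), 2) = Pow(Add(Pow(Add(2, 40), 2), 22), 2) = Pow(Add(Pow(42, 2), 22), 2) = Pow(Add(1764, 22), 2) = Pow(1786, 2) = 3189796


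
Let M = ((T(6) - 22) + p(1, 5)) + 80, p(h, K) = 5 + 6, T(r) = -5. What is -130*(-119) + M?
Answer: 15534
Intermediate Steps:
p(h, K) = 11
M = 64 (M = ((-5 - 22) + 11) + 80 = (-27 + 11) + 80 = -16 + 80 = 64)
-130*(-119) + M = -130*(-119) + 64 = 15470 + 64 = 15534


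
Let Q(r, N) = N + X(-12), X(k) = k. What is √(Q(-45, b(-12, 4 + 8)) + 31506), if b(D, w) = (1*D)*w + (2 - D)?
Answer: 2*√7841 ≈ 177.10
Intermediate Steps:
b(D, w) = 2 - D + D*w (b(D, w) = D*w + (2 - D) = 2 - D + D*w)
Q(r, N) = -12 + N (Q(r, N) = N - 12 = -12 + N)
√(Q(-45, b(-12, 4 + 8)) + 31506) = √((-12 + (2 - 1*(-12) - 12*(4 + 8))) + 31506) = √((-12 + (2 + 12 - 12*12)) + 31506) = √((-12 + (2 + 12 - 144)) + 31506) = √((-12 - 130) + 31506) = √(-142 + 31506) = √31364 = 2*√7841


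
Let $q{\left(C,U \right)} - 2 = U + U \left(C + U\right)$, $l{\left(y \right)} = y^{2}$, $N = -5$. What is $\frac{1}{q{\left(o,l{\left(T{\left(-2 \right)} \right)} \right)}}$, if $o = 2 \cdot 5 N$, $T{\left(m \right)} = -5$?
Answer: $- \frac{1}{598} \approx -0.0016722$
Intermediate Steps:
$o = -50$ ($o = 2 \cdot 5 \left(-5\right) = 10 \left(-5\right) = -50$)
$q{\left(C,U \right)} = 2 + U + U \left(C + U\right)$ ($q{\left(C,U \right)} = 2 + \left(U + U \left(C + U\right)\right) = 2 + U + U \left(C + U\right)$)
$\frac{1}{q{\left(o,l{\left(T{\left(-2 \right)} \right)} \right)}} = \frac{1}{2 + \left(-5\right)^{2} + \left(\left(-5\right)^{2}\right)^{2} - 50 \left(-5\right)^{2}} = \frac{1}{2 + 25 + 25^{2} - 1250} = \frac{1}{2 + 25 + 625 - 1250} = \frac{1}{-598} = - \frac{1}{598}$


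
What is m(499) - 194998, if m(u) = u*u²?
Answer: 124056501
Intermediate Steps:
m(u) = u³
m(499) - 194998 = 499³ - 194998 = 124251499 - 194998 = 124056501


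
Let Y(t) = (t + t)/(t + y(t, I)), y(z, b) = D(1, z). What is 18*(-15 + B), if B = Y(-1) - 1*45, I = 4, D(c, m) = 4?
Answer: -1092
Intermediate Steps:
y(z, b) = 4
Y(t) = 2*t/(4 + t) (Y(t) = (t + t)/(t + 4) = (2*t)/(4 + t) = 2*t/(4 + t))
B = -137/3 (B = 2*(-1)/(4 - 1) - 1*45 = 2*(-1)/3 - 45 = 2*(-1)*(⅓) - 45 = -⅔ - 45 = -137/3 ≈ -45.667)
18*(-15 + B) = 18*(-15 - 137/3) = 18*(-182/3) = -1092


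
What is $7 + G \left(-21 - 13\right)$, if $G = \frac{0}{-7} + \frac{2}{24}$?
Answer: $\frac{25}{6} \approx 4.1667$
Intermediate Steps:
$G = \frac{1}{12}$ ($G = 0 \left(- \frac{1}{7}\right) + 2 \cdot \frac{1}{24} = 0 + \frac{1}{12} = \frac{1}{12} \approx 0.083333$)
$7 + G \left(-21 - 13\right) = 7 + \frac{-21 - 13}{12} = 7 + \frac{1}{12} \left(-34\right) = 7 - \frac{17}{6} = \frac{25}{6}$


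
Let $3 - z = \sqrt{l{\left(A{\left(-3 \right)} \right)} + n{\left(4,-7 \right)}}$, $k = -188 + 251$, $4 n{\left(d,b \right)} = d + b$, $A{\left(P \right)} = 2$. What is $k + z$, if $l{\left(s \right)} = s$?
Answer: $66 - \frac{\sqrt{5}}{2} \approx 64.882$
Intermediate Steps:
$n{\left(d,b \right)} = \frac{b}{4} + \frac{d}{4}$ ($n{\left(d,b \right)} = \frac{d + b}{4} = \frac{b + d}{4} = \frac{b}{4} + \frac{d}{4}$)
$k = 63$
$z = 3 - \frac{\sqrt{5}}{2}$ ($z = 3 - \sqrt{2 + \left(\frac{1}{4} \left(-7\right) + \frac{1}{4} \cdot 4\right)} = 3 - \sqrt{2 + \left(- \frac{7}{4} + 1\right)} = 3 - \sqrt{2 - \frac{3}{4}} = 3 - \sqrt{\frac{5}{4}} = 3 - \frac{\sqrt{5}}{2} \approx 1.882$)
$k + z = 63 + \left(3 - \frac{\sqrt{5}}{2}\right) = 66 - \frac{\sqrt{5}}{2}$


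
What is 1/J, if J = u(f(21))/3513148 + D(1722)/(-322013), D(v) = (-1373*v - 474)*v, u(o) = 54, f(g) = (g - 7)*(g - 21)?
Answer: 565639663462/7153034860420191 ≈ 7.9077e-5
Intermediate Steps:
f(g) = (-21 + g)*(-7 + g) (f(g) = (-7 + g)*(-21 + g) = (-21 + g)*(-7 + g))
D(v) = v*(-474 - 1373*v) (D(v) = (-474 - 1373*v)*v = v*(-474 - 1373*v))
J = 7153034860420191/565639663462 (J = 54/3513148 - 1*1722*(474 + 1373*1722)/(-322013) = 54*(1/3513148) - 1*1722*(474 + 2364306)*(-1/322013) = 27/1756574 - 1*1722*2364780*(-1/322013) = 27/1756574 - 4072151160*(-1/322013) = 27/1756574 + 4072151160/322013 = 7153034860420191/565639663462 ≈ 12646.)
1/J = 1/(7153034860420191/565639663462) = 565639663462/7153034860420191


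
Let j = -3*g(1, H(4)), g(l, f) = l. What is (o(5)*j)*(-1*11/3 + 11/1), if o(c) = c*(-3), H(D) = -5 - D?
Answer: 330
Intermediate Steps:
o(c) = -3*c
j = -3 (j = -3*1 = -3)
(o(5)*j)*(-1*11/3 + 11/1) = (-3*5*(-3))*(-1*11/3 + 11/1) = (-15*(-3))*(-11*⅓ + 11*1) = 45*(-11/3 + 11) = 45*(22/3) = 330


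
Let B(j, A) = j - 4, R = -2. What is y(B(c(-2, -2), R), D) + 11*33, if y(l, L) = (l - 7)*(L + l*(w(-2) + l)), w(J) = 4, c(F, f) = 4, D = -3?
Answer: 384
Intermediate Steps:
B(j, A) = -4 + j
y(l, L) = (-7 + l)*(L + l*(4 + l)) (y(l, L) = (l - 7)*(L + l*(4 + l)) = (-7 + l)*(L + l*(4 + l)))
y(B(c(-2, -2), R), D) + 11*33 = ((-4 + 4)³ - 28*(-4 + 4) - 7*(-3) - 3*(-4 + 4)² - 3*(-4 + 4)) + 11*33 = (0³ - 28*0 + 21 - 3*0² - 3*0) + 363 = (0 + 0 + 21 - 3*0 + 0) + 363 = (0 + 0 + 21 + 0 + 0) + 363 = 21 + 363 = 384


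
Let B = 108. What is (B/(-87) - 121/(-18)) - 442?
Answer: -227863/522 ≈ -436.52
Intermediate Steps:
(B/(-87) - 121/(-18)) - 442 = (108/(-87) - 121/(-18)) - 442 = (108*(-1/87) - 121*(-1/18)) - 442 = (-36/29 + 121/18) - 442 = 2861/522 - 442 = -227863/522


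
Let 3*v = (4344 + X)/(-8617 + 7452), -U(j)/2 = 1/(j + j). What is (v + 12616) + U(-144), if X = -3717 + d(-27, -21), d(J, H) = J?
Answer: 423286505/33552 ≈ 12616.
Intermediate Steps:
X = -3744 (X = -3717 - 27 = -3744)
U(j) = -1/j (U(j) = -2/(j + j) = -2*1/(2*j) = -1/j)
v = -40/233 (v = ((4344 - 3744)/(-8617 + 7452))/3 = (600/(-1165))/3 = (600*(-1/1165))/3 = (⅓)*(-120/233) = -40/233 ≈ -0.17167)
(v + 12616) + U(-144) = (-40/233 + 12616) - 1/(-144) = 2939488/233 - 1*(-1/144) = 2939488/233 + 1/144 = 423286505/33552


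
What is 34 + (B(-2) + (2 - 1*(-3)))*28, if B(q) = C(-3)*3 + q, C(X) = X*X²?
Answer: -2150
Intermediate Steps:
C(X) = X³
B(q) = -81 + q (B(q) = (-3)³*3 + q = -27*3 + q = -81 + q)
34 + (B(-2) + (2 - 1*(-3)))*28 = 34 + ((-81 - 2) + (2 - 1*(-3)))*28 = 34 + (-83 + (2 + 3))*28 = 34 + (-83 + 5)*28 = 34 - 78*28 = 34 - 2184 = -2150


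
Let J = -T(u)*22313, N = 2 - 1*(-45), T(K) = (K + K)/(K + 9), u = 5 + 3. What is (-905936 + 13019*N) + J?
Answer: -5355739/17 ≈ -3.1504e+5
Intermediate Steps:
u = 8
T(K) = 2*K/(9 + K) (T(K) = (2*K)/(9 + K) = 2*K/(9 + K))
N = 47 (N = 2 + 45 = 47)
J = -357008/17 (J = -2*8/(9 + 8)*22313 = -2*8/17*22313 = -1*16/17*22313 = -16/17*22313 = -357008/17 ≈ -21000.)
(-905936 + 13019*N) + J = (-905936 + 13019*47) - 357008/17 = (-905936 + 611893) - 357008/17 = -294043 - 357008/17 = -5355739/17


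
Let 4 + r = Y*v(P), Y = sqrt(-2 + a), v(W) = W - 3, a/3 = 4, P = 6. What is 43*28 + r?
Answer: 1200 + 3*sqrt(10) ≈ 1209.5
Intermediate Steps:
a = 12 (a = 3*4 = 12)
v(W) = -3 + W
Y = sqrt(10) (Y = sqrt(-2 + 12) = sqrt(10) ≈ 3.1623)
r = -4 + 3*sqrt(10) (r = -4 + sqrt(10)*(-3 + 6) = -4 + sqrt(10)*3 = -4 + 3*sqrt(10) ≈ 5.4868)
43*28 + r = 43*28 + (-4 + 3*sqrt(10)) = 1204 + (-4 + 3*sqrt(10)) = 1200 + 3*sqrt(10)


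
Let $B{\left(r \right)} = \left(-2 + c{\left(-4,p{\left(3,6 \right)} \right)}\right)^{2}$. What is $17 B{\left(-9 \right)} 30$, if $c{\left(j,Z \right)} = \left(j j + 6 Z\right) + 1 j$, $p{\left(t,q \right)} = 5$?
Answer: $816000$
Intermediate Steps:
$c{\left(j,Z \right)} = j + j^{2} + 6 Z$ ($c{\left(j,Z \right)} = \left(j^{2} + 6 Z\right) + j = j + j^{2} + 6 Z$)
$B{\left(r \right)} = 1600$ ($B{\left(r \right)} = \left(-2 + \left(-4 + \left(-4\right)^{2} + 6 \cdot 5\right)\right)^{2} = \left(-2 + \left(-4 + 16 + 30\right)\right)^{2} = \left(-2 + 42\right)^{2} = 40^{2} = 1600$)
$17 B{\left(-9 \right)} 30 = 17 \cdot 1600 \cdot 30 = 27200 \cdot 30 = 816000$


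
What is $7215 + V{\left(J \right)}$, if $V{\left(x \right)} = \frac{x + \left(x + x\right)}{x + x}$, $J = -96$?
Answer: $\frac{14433}{2} \approx 7216.5$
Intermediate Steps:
$V{\left(x \right)} = \frac{3}{2}$ ($V{\left(x \right)} = \frac{x + 2 x}{2 x} = 3 x \frac{1}{2 x} = \frac{3}{2}$)
$7215 + V{\left(J \right)} = 7215 + \frac{3}{2} = \frac{14433}{2}$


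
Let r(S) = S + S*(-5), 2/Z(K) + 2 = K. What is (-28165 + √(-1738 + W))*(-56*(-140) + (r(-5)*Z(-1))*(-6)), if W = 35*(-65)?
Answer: -223066800 + 7920*I*√4013 ≈ -2.2307e+8 + 5.0172e+5*I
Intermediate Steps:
W = -2275
Z(K) = 2/(-2 + K)
r(S) = -4*S (r(S) = S - 5*S = -4*S)
(-28165 + √(-1738 + W))*(-56*(-140) + (r(-5)*Z(-1))*(-6)) = (-28165 + √(-1738 - 2275))*(-56*(-140) + ((-4*(-5))*(2/(-2 - 1)))*(-6)) = (-28165 + √(-4013))*(7840 + (20*(2/(-3)))*(-6)) = (-28165 + I*√4013)*(7840 + (20*(2*(-⅓)))*(-6)) = (-28165 + I*√4013)*(7840 + (20*(-⅔))*(-6)) = (-28165 + I*√4013)*(7840 - 40/3*(-6)) = (-28165 + I*√4013)*(7840 + 80) = (-28165 + I*√4013)*7920 = -223066800 + 7920*I*√4013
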